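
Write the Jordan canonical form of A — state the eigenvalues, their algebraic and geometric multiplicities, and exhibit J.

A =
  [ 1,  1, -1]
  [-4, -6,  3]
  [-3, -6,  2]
J_3(-1)

The characteristic polynomial is
  det(x·I − A) = x^3 + 3*x^2 + 3*x + 1 = (x + 1)^3

Eigenvalues and multiplicities (the geometric multiplicity of λ is n − rank(A − λI), which equals the number of Jordan blocks for λ):
  λ = -1: algebraic multiplicity = 3, geometric multiplicity = 1

Determining the block sizes for each eigenvalue:
  λ = -1: one block (gm = 1), so the single block has size am = 3 → block sizes [3]

Assembling the blocks gives a Jordan form
J =
  [-1,  1,  0]
  [ 0, -1,  1]
  [ 0,  0, -1]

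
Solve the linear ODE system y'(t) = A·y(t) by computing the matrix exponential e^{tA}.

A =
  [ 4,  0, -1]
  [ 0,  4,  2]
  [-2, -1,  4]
e^{tA} =
  [t^2*exp(4*t) + exp(4*t), t^2*exp(4*t)/2, -t*exp(4*t)]
  [-2*t^2*exp(4*t), -t^2*exp(4*t) + exp(4*t), 2*t*exp(4*t)]
  [-2*t*exp(4*t), -t*exp(4*t), exp(4*t)]

Strategy: write A = P · J · P⁻¹ where J is a Jordan canonical form, so e^{tA} = P · e^{tJ} · P⁻¹, and e^{tJ} can be computed block-by-block.

A has Jordan form
J =
  [4, 1, 0]
  [0, 4, 1]
  [0, 0, 4]
(up to reordering of blocks).

Per-block formulas:
  For a 3×3 Jordan block J_3(4): exp(t · J_3(4)) = e^(4t)·(I + t·N + (t^2/2)·N^2), where N is the 3×3 nilpotent shift.

After assembling e^{tJ} and conjugating by P, we get:

e^{tA} =
  [t^2*exp(4*t) + exp(4*t), t^2*exp(4*t)/2, -t*exp(4*t)]
  [-2*t^2*exp(4*t), -t^2*exp(4*t) + exp(4*t), 2*t*exp(4*t)]
  [-2*t*exp(4*t), -t*exp(4*t), exp(4*t)]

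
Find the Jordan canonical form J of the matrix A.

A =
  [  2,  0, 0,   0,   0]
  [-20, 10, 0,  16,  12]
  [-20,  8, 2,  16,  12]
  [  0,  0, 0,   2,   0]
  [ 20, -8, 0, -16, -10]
J_1(-2) ⊕ J_1(2) ⊕ J_1(2) ⊕ J_1(2) ⊕ J_1(2)

The characteristic polynomial is
  det(x·I − A) = x^5 - 6*x^4 + 8*x^3 + 16*x^2 - 48*x + 32 = (x - 2)^4*(x + 2)

Eigenvalues and multiplicities (the geometric multiplicity of λ is n − rank(A − λI), which equals the number of Jordan blocks for λ):
  λ = -2: algebraic multiplicity = 1, geometric multiplicity = 1
  λ = 2: algebraic multiplicity = 4, geometric multiplicity = 4

Determining the block sizes for each eigenvalue:
  λ = -2: one block (gm = 1), so the single block has size am = 1 → block sizes [1]
  λ = 2: gm = am = 4, so every block has size 1 → block sizes [1, 1, 1, 1]

Assembling the blocks gives a Jordan form
J =
  [-2, 0, 0, 0, 0]
  [ 0, 2, 0, 0, 0]
  [ 0, 0, 2, 0, 0]
  [ 0, 0, 0, 2, 0]
  [ 0, 0, 0, 0, 2]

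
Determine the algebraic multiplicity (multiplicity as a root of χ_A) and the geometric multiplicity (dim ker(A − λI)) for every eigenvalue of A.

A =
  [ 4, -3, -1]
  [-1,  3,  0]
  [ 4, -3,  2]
λ = 3: alg = 3, geom = 1

Step 1 — factor the characteristic polynomial to read off the algebraic multiplicities:
  χ_A(x) = (x - 3)^3

Step 2 — compute geometric multiplicities via the rank-nullity identity g(λ) = n − rank(A − λI):
  rank(A − (3)·I) = 2, so dim ker(A − (3)·I) = n − 2 = 1

Summary:
  λ = 3: algebraic multiplicity = 3, geometric multiplicity = 1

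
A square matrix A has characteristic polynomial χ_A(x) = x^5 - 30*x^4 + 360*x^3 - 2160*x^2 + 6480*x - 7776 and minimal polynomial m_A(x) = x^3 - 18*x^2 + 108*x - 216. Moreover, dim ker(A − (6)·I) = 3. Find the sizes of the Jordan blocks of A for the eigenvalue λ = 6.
Block sizes for λ = 6: [3, 1, 1]

Step 1 — from the characteristic polynomial, algebraic multiplicity of λ = 6 is 5. From dim ker(A − (6)·I) = 3, there are exactly 3 Jordan blocks for λ = 6.
Step 2 — from the minimal polynomial, the factor (x − 6)^3 tells us the largest block for λ = 6 has size 3.
Step 3 — with total size 5, 3 blocks, and largest block 3, the block sizes (in nonincreasing order) are [3, 1, 1].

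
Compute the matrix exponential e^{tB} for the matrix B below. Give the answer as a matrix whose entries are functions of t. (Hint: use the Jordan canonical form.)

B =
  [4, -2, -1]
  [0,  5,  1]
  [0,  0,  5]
e^{tB} =
  [exp(4*t), -2*exp(5*t) + 2*exp(4*t), -2*t*exp(5*t) + exp(5*t) - exp(4*t)]
  [0, exp(5*t), t*exp(5*t)]
  [0, 0, exp(5*t)]

Strategy: write B = P · J · P⁻¹ where J is a Jordan canonical form, so e^{tB} = P · e^{tJ} · P⁻¹, and e^{tJ} can be computed block-by-block.

B has Jordan form
J =
  [4, 0, 0]
  [0, 5, 1]
  [0, 0, 5]
(up to reordering of blocks).

Per-block formulas:
  For a 1×1 block at λ = 4: exp(t · [4]) = [e^(4t)].
  For a 2×2 Jordan block J_2(5): exp(t · J_2(5)) = e^(5t)·(I + t·N), where N is the 2×2 nilpotent shift.

After assembling e^{tJ} and conjugating by P, we get:

e^{tB} =
  [exp(4*t), -2*exp(5*t) + 2*exp(4*t), -2*t*exp(5*t) + exp(5*t) - exp(4*t)]
  [0, exp(5*t), t*exp(5*t)]
  [0, 0, exp(5*t)]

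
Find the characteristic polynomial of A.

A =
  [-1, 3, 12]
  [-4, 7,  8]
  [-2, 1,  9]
x^3 - 15*x^2 + 75*x - 125

Expanding det(x·I − A) (e.g. by cofactor expansion or by noting that A is similar to its Jordan form J, which has the same characteristic polynomial as A) gives
  χ_A(x) = x^3 - 15*x^2 + 75*x - 125
which factors as (x - 5)^3. The eigenvalues (with algebraic multiplicities) are λ = 5 with multiplicity 3.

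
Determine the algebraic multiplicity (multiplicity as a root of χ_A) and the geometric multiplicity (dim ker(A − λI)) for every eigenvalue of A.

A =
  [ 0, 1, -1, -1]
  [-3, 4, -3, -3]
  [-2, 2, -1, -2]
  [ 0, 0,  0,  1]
λ = 1: alg = 4, geom = 3

Step 1 — factor the characteristic polynomial to read off the algebraic multiplicities:
  χ_A(x) = (x - 1)^4

Step 2 — compute geometric multiplicities via the rank-nullity identity g(λ) = n − rank(A − λI):
  rank(A − (1)·I) = 1, so dim ker(A − (1)·I) = n − 1 = 3

Summary:
  λ = 1: algebraic multiplicity = 4, geometric multiplicity = 3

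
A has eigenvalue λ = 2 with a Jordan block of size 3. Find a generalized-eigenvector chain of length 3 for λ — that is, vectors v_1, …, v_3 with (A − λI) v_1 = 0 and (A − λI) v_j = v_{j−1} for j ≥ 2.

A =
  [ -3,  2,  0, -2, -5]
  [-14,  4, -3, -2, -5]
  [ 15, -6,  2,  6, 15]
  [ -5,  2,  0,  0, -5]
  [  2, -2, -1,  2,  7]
A Jordan chain for λ = 2 of length 3:
v_1 = (-3, -3, 9, -3, 3)ᵀ
v_2 = (-5, -14, 15, -5, 2)ᵀ
v_3 = (1, 0, 0, 0, 0)ᵀ

Let N = A − (2)·I. We want v_3 with N^3 v_3 = 0 but N^2 v_3 ≠ 0; then v_{j-1} := N · v_j for j = 3, …, 2.

Pick v_3 = (1, 0, 0, 0, 0)ᵀ.
Then v_2 = N · v_3 = (-5, -14, 15, -5, 2)ᵀ.
Then v_1 = N · v_2 = (-3, -3, 9, -3, 3)ᵀ.

Sanity check: (A − (2)·I) v_1 = (0, 0, 0, 0, 0)ᵀ = 0. ✓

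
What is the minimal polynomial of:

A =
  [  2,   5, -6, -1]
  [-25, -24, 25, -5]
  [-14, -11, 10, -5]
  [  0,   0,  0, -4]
x^3 + 12*x^2 + 48*x + 64

The characteristic polynomial is χ_A(x) = (x + 4)^4, so the eigenvalues are known. The minimal polynomial is
  m_A(x) = Π_λ (x − λ)^{k_λ}
where k_λ is the size of the *largest* Jordan block for λ (equivalently, the smallest k with (A − λI)^k v = 0 for every generalised eigenvector v of λ).

  λ = -4: largest Jordan block has size 3, contributing (x + 4)^3

So m_A(x) = (x + 4)^3 = x^3 + 12*x^2 + 48*x + 64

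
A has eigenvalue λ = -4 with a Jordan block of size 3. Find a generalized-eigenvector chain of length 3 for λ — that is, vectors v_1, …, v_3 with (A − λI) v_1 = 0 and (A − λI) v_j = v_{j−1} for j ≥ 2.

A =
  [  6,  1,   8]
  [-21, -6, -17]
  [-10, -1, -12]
A Jordan chain for λ = -4 of length 3:
v_1 = (-1, 2, 1)ᵀ
v_2 = (10, -21, -10)ᵀ
v_3 = (1, 0, 0)ᵀ

Let N = A − (-4)·I. We want v_3 with N^3 v_3 = 0 but N^2 v_3 ≠ 0; then v_{j-1} := N · v_j for j = 3, …, 2.

Pick v_3 = (1, 0, 0)ᵀ.
Then v_2 = N · v_3 = (10, -21, -10)ᵀ.
Then v_1 = N · v_2 = (-1, 2, 1)ᵀ.

Sanity check: (A − (-4)·I) v_1 = (0, 0, 0)ᵀ = 0. ✓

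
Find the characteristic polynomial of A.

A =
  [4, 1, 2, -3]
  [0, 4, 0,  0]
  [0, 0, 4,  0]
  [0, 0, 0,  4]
x^4 - 16*x^3 + 96*x^2 - 256*x + 256

Expanding det(x·I − A) (e.g. by cofactor expansion or by noting that A is similar to its Jordan form J, which has the same characteristic polynomial as A) gives
  χ_A(x) = x^4 - 16*x^3 + 96*x^2 - 256*x + 256
which factors as (x - 4)^4. The eigenvalues (with algebraic multiplicities) are λ = 4 with multiplicity 4.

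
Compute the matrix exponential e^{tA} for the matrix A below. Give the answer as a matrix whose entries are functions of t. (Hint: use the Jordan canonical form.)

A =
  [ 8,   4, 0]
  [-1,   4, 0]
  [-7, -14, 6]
e^{tA} =
  [2*t*exp(6*t) + exp(6*t), 4*t*exp(6*t), 0]
  [-t*exp(6*t), -2*t*exp(6*t) + exp(6*t), 0]
  [-7*t*exp(6*t), -14*t*exp(6*t), exp(6*t)]

Strategy: write A = P · J · P⁻¹ where J is a Jordan canonical form, so e^{tA} = P · e^{tJ} · P⁻¹, and e^{tJ} can be computed block-by-block.

A has Jordan form
J =
  [6, 1, 0]
  [0, 6, 0]
  [0, 0, 6]
(up to reordering of blocks).

Per-block formulas:
  For a 2×2 Jordan block J_2(6): exp(t · J_2(6)) = e^(6t)·(I + t·N), where N is the 2×2 nilpotent shift.
  For a 1×1 block at λ = 6: exp(t · [6]) = [e^(6t)].

After assembling e^{tJ} and conjugating by P, we get:

e^{tA} =
  [2*t*exp(6*t) + exp(6*t), 4*t*exp(6*t), 0]
  [-t*exp(6*t), -2*t*exp(6*t) + exp(6*t), 0]
  [-7*t*exp(6*t), -14*t*exp(6*t), exp(6*t)]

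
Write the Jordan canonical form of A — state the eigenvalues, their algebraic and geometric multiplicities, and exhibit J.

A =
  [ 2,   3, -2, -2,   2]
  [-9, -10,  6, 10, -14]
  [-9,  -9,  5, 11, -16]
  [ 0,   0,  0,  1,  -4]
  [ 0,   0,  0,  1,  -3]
J_2(-1) ⊕ J_2(-1) ⊕ J_1(-1)

The characteristic polynomial is
  det(x·I − A) = x^5 + 5*x^4 + 10*x^3 + 10*x^2 + 5*x + 1 = (x + 1)^5

Eigenvalues and multiplicities (the geometric multiplicity of λ is n − rank(A − λI), which equals the number of Jordan blocks for λ):
  λ = -1: algebraic multiplicity = 5, geometric multiplicity = 3

Determining the block sizes for each eigenvalue:
  λ = -1: with am = 5 and gm = 3, the partition is not yet determined (e.g. several partitions of 5 into 3 parts exist). Let N = A − (-1)·I. Computing rank(N^1) = 2, rank(N^2) = 0; the number of blocks of size ≥ j is rank(N^{j−1}) − rank(N^j), giving [3, 2]. So we have 2 block(s) of size 2, 1 block(s) of size 1 → block sizes [2, 2, 1]

Assembling the blocks gives a Jordan form
J =
  [-1,  1,  0,  0,  0]
  [ 0, -1,  0,  0,  0]
  [ 0,  0, -1,  1,  0]
  [ 0,  0,  0, -1,  0]
  [ 0,  0,  0,  0, -1]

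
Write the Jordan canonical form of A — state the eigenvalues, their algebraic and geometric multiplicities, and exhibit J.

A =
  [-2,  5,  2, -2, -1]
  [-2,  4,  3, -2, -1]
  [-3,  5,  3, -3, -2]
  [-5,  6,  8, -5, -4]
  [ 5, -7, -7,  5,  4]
J_3(0) ⊕ J_2(2)

The characteristic polynomial is
  det(x·I − A) = x^5 - 4*x^4 + 4*x^3 = x^3*(x - 2)^2

Eigenvalues and multiplicities (the geometric multiplicity of λ is n − rank(A − λI), which equals the number of Jordan blocks for λ):
  λ = 0: algebraic multiplicity = 3, geometric multiplicity = 1
  λ = 2: algebraic multiplicity = 2, geometric multiplicity = 1

Determining the block sizes for each eigenvalue:
  λ = 0: one block (gm = 1), so the single block has size am = 3 → block sizes [3]
  λ = 2: one block (gm = 1), so the single block has size am = 2 → block sizes [2]

Assembling the blocks gives a Jordan form
J =
  [0, 1, 0, 0, 0]
  [0, 0, 1, 0, 0]
  [0, 0, 0, 0, 0]
  [0, 0, 0, 2, 1]
  [0, 0, 0, 0, 2]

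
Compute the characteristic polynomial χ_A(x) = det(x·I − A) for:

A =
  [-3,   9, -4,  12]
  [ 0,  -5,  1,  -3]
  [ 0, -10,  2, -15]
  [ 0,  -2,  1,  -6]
x^4 + 12*x^3 + 54*x^2 + 108*x + 81

Expanding det(x·I − A) (e.g. by cofactor expansion or by noting that A is similar to its Jordan form J, which has the same characteristic polynomial as A) gives
  χ_A(x) = x^4 + 12*x^3 + 54*x^2 + 108*x + 81
which factors as (x + 3)^4. The eigenvalues (with algebraic multiplicities) are λ = -3 with multiplicity 4.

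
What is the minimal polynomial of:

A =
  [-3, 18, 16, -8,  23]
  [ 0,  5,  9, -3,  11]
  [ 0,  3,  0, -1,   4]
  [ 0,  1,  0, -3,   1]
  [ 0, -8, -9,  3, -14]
x^3 + 9*x^2 + 27*x + 27

The characteristic polynomial is χ_A(x) = (x + 3)^5, so the eigenvalues are known. The minimal polynomial is
  m_A(x) = Π_λ (x − λ)^{k_λ}
where k_λ is the size of the *largest* Jordan block for λ (equivalently, the smallest k with (A − λI)^k v = 0 for every generalised eigenvector v of λ).

  λ = -3: largest Jordan block has size 3, contributing (x + 3)^3

So m_A(x) = (x + 3)^3 = x^3 + 9*x^2 + 27*x + 27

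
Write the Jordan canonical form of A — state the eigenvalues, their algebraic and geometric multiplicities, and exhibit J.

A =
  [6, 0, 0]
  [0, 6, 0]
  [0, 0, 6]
J_1(6) ⊕ J_1(6) ⊕ J_1(6)

The characteristic polynomial is
  det(x·I − A) = x^3 - 18*x^2 + 108*x - 216 = (x - 6)^3

Eigenvalues and multiplicities (the geometric multiplicity of λ is n − rank(A − λI), which equals the number of Jordan blocks for λ):
  λ = 6: algebraic multiplicity = 3, geometric multiplicity = 3

Determining the block sizes for each eigenvalue:
  λ = 6: gm = am = 3, so every block has size 1 → block sizes [1, 1, 1]

Assembling the blocks gives a Jordan form
J =
  [6, 0, 0]
  [0, 6, 0]
  [0, 0, 6]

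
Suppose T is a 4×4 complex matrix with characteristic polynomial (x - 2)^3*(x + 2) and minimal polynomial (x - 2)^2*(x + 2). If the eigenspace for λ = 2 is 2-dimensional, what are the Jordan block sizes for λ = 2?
Block sizes for λ = 2: [2, 1]

Step 1 — from the characteristic polynomial, algebraic multiplicity of λ = 2 is 3. From dim ker(T − (2)·I) = 2, there are exactly 2 Jordan blocks for λ = 2.
Step 2 — from the minimal polynomial, the factor (x − 2)^2 tells us the largest block for λ = 2 has size 2.
Step 3 — with total size 3, 2 blocks, and largest block 2, the block sizes (in nonincreasing order) are [2, 1].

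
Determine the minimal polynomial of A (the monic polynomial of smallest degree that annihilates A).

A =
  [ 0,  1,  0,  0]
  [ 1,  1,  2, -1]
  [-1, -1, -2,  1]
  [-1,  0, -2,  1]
x^3

The characteristic polynomial is χ_A(x) = x^4, so the eigenvalues are known. The minimal polynomial is
  m_A(x) = Π_λ (x − λ)^{k_λ}
where k_λ is the size of the *largest* Jordan block for λ (equivalently, the smallest k with (A − λI)^k v = 0 for every generalised eigenvector v of λ).

  λ = 0: largest Jordan block has size 3, contributing (x − 0)^3

So m_A(x) = x^3 = x^3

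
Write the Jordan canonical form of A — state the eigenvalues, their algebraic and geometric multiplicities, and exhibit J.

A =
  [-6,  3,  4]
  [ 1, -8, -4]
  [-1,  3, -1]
J_2(-5) ⊕ J_1(-5)

The characteristic polynomial is
  det(x·I − A) = x^3 + 15*x^2 + 75*x + 125 = (x + 5)^3

Eigenvalues and multiplicities (the geometric multiplicity of λ is n − rank(A − λI), which equals the number of Jordan blocks for λ):
  λ = -5: algebraic multiplicity = 3, geometric multiplicity = 2

Determining the block sizes for each eigenvalue:
  λ = -5: 2 blocks summing to 3 forces exactly one block of size 2 and the rest size 1 → block sizes [2, 1]

Assembling the blocks gives a Jordan form
J =
  [-5,  1,  0]
  [ 0, -5,  0]
  [ 0,  0, -5]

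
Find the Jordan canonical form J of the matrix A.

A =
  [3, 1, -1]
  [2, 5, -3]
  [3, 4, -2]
J_3(2)

The characteristic polynomial is
  det(x·I − A) = x^3 - 6*x^2 + 12*x - 8 = (x - 2)^3

Eigenvalues and multiplicities (the geometric multiplicity of λ is n − rank(A − λI), which equals the number of Jordan blocks for λ):
  λ = 2: algebraic multiplicity = 3, geometric multiplicity = 1

Determining the block sizes for each eigenvalue:
  λ = 2: one block (gm = 1), so the single block has size am = 3 → block sizes [3]

Assembling the blocks gives a Jordan form
J =
  [2, 1, 0]
  [0, 2, 1]
  [0, 0, 2]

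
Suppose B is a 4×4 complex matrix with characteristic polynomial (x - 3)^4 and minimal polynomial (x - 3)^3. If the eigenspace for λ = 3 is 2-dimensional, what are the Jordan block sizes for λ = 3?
Block sizes for λ = 3: [3, 1]

Step 1 — from the characteristic polynomial, algebraic multiplicity of λ = 3 is 4. From dim ker(B − (3)·I) = 2, there are exactly 2 Jordan blocks for λ = 3.
Step 2 — from the minimal polynomial, the factor (x − 3)^3 tells us the largest block for λ = 3 has size 3.
Step 3 — with total size 4, 2 blocks, and largest block 3, the block sizes (in nonincreasing order) are [3, 1].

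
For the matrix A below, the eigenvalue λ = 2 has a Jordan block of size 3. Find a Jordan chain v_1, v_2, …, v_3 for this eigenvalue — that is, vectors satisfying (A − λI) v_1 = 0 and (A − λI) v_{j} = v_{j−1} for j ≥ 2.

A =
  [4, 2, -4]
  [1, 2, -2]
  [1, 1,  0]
A Jordan chain for λ = 2 of length 3:
v_1 = (2, 0, 1)ᵀ
v_2 = (2, 1, 1)ᵀ
v_3 = (1, 0, 0)ᵀ

Let N = A − (2)·I. We want v_3 with N^3 v_3 = 0 but N^2 v_3 ≠ 0; then v_{j-1} := N · v_j for j = 3, …, 2.

Pick v_3 = (1, 0, 0)ᵀ.
Then v_2 = N · v_3 = (2, 1, 1)ᵀ.
Then v_1 = N · v_2 = (2, 0, 1)ᵀ.

Sanity check: (A − (2)·I) v_1 = (0, 0, 0)ᵀ = 0. ✓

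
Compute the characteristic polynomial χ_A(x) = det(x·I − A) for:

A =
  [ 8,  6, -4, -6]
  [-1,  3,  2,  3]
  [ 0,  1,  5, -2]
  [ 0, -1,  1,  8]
x^4 - 24*x^3 + 216*x^2 - 864*x + 1296

Expanding det(x·I − A) (e.g. by cofactor expansion or by noting that A is similar to its Jordan form J, which has the same characteristic polynomial as A) gives
  χ_A(x) = x^4 - 24*x^3 + 216*x^2 - 864*x + 1296
which factors as (x - 6)^4. The eigenvalues (with algebraic multiplicities) are λ = 6 with multiplicity 4.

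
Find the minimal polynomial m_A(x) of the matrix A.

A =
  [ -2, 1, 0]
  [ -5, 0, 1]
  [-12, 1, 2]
x^3

The characteristic polynomial is χ_A(x) = x^3, so the eigenvalues are known. The minimal polynomial is
  m_A(x) = Π_λ (x − λ)^{k_λ}
where k_λ is the size of the *largest* Jordan block for λ (equivalently, the smallest k with (A − λI)^k v = 0 for every generalised eigenvector v of λ).

  λ = 0: largest Jordan block has size 3, contributing (x − 0)^3

So m_A(x) = x^3 = x^3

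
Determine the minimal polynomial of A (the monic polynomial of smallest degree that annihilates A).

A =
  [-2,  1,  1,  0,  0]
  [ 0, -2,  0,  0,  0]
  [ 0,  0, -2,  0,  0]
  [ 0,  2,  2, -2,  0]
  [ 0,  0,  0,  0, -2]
x^2 + 4*x + 4

The characteristic polynomial is χ_A(x) = (x + 2)^5, so the eigenvalues are known. The minimal polynomial is
  m_A(x) = Π_λ (x − λ)^{k_λ}
where k_λ is the size of the *largest* Jordan block for λ (equivalently, the smallest k with (A − λI)^k v = 0 for every generalised eigenvector v of λ).

  λ = -2: largest Jordan block has size 2, contributing (x + 2)^2

So m_A(x) = (x + 2)^2 = x^2 + 4*x + 4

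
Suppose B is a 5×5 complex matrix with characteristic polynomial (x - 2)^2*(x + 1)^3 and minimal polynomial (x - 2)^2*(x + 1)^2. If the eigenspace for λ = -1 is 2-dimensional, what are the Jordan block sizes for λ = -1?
Block sizes for λ = -1: [2, 1]

Step 1 — from the characteristic polynomial, algebraic multiplicity of λ = -1 is 3. From dim ker(B − (-1)·I) = 2, there are exactly 2 Jordan blocks for λ = -1.
Step 2 — from the minimal polynomial, the factor (x + 1)^2 tells us the largest block for λ = -1 has size 2.
Step 3 — with total size 3, 2 blocks, and largest block 2, the block sizes (in nonincreasing order) are [2, 1].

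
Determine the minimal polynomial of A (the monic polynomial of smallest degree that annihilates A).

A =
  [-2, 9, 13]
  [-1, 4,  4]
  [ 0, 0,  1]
x^3 - 3*x^2 + 3*x - 1

The characteristic polynomial is χ_A(x) = (x - 1)^3, so the eigenvalues are known. The minimal polynomial is
  m_A(x) = Π_λ (x − λ)^{k_λ}
where k_λ is the size of the *largest* Jordan block for λ (equivalently, the smallest k with (A − λI)^k v = 0 for every generalised eigenvector v of λ).

  λ = 1: largest Jordan block has size 3, contributing (x − 1)^3

So m_A(x) = (x - 1)^3 = x^3 - 3*x^2 + 3*x - 1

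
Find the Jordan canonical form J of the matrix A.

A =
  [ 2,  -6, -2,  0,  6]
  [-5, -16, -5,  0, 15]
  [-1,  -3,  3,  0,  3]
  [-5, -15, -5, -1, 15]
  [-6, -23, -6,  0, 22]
J_1(-1) ⊕ J_1(-1) ⊕ J_2(4) ⊕ J_1(4)

The characteristic polynomial is
  det(x·I − A) = x^5 - 10*x^4 + 25*x^3 + 20*x^2 - 80*x - 64 = (x - 4)^3*(x + 1)^2

Eigenvalues and multiplicities (the geometric multiplicity of λ is n − rank(A − λI), which equals the number of Jordan blocks for λ):
  λ = -1: algebraic multiplicity = 2, geometric multiplicity = 2
  λ = 4: algebraic multiplicity = 3, geometric multiplicity = 2

Determining the block sizes for each eigenvalue:
  λ = -1: gm = am = 2, so every block has size 1 → block sizes [1, 1]
  λ = 4: 2 blocks summing to 3 forces exactly one block of size 2 and the rest size 1 → block sizes [2, 1]

Assembling the blocks gives a Jordan form
J =
  [-1,  0, 0, 0, 0]
  [ 0, -1, 0, 0, 0]
  [ 0,  0, 4, 1, 0]
  [ 0,  0, 0, 4, 0]
  [ 0,  0, 0, 0, 4]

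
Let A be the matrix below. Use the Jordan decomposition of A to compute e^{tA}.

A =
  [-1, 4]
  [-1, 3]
e^{tA} =
  [-2*t*exp(t) + exp(t), 4*t*exp(t)]
  [-t*exp(t), 2*t*exp(t) + exp(t)]

Strategy: write A = P · J · P⁻¹ where J is a Jordan canonical form, so e^{tA} = P · e^{tJ} · P⁻¹, and e^{tJ} can be computed block-by-block.

A has Jordan form
J =
  [1, 1]
  [0, 1]
(up to reordering of blocks).

Per-block formulas:
  For a 2×2 Jordan block J_2(1): exp(t · J_2(1)) = e^(1t)·(I + t·N), where N is the 2×2 nilpotent shift.

After assembling e^{tJ} and conjugating by P, we get:

e^{tA} =
  [-2*t*exp(t) + exp(t), 4*t*exp(t)]
  [-t*exp(t), 2*t*exp(t) + exp(t)]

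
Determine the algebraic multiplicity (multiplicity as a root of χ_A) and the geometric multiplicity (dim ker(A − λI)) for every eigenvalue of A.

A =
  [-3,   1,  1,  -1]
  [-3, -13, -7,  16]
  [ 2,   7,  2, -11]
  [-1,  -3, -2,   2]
λ = -3: alg = 4, geom = 2

Step 1 — factor the characteristic polynomial to read off the algebraic multiplicities:
  χ_A(x) = (x + 3)^4

Step 2 — compute geometric multiplicities via the rank-nullity identity g(λ) = n − rank(A − λI):
  rank(A − (-3)·I) = 2, so dim ker(A − (-3)·I) = n − 2 = 2

Summary:
  λ = -3: algebraic multiplicity = 4, geometric multiplicity = 2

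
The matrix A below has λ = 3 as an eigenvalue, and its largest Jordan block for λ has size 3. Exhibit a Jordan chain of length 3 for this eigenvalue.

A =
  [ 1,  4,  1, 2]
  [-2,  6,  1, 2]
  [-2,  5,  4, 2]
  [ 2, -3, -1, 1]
A Jordan chain for λ = 3 of length 3:
v_1 = (-2, 0, -4, 0)ᵀ
v_2 = (-2, -2, -2, 2)ᵀ
v_3 = (1, 0, 0, 0)ᵀ

Let N = A − (3)·I. We want v_3 with N^3 v_3 = 0 but N^2 v_3 ≠ 0; then v_{j-1} := N · v_j for j = 3, …, 2.

Pick v_3 = (1, 0, 0, 0)ᵀ.
Then v_2 = N · v_3 = (-2, -2, -2, 2)ᵀ.
Then v_1 = N · v_2 = (-2, 0, -4, 0)ᵀ.

Sanity check: (A − (3)·I) v_1 = (0, 0, 0, 0)ᵀ = 0. ✓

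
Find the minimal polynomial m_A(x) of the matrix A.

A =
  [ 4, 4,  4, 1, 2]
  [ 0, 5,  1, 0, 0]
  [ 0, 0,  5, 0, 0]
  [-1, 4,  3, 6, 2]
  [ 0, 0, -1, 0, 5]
x^3 - 15*x^2 + 75*x - 125

The characteristic polynomial is χ_A(x) = (x - 5)^5, so the eigenvalues are known. The minimal polynomial is
  m_A(x) = Π_λ (x − λ)^{k_λ}
where k_λ is the size of the *largest* Jordan block for λ (equivalently, the smallest k with (A − λI)^k v = 0 for every generalised eigenvector v of λ).

  λ = 5: largest Jordan block has size 3, contributing (x − 5)^3

So m_A(x) = (x - 5)^3 = x^3 - 15*x^2 + 75*x - 125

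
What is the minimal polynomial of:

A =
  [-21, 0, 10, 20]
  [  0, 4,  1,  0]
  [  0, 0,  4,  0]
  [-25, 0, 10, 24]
x^3 - 7*x^2 + 8*x + 16

The characteristic polynomial is χ_A(x) = (x - 4)^3*(x + 1), so the eigenvalues are known. The minimal polynomial is
  m_A(x) = Π_λ (x − λ)^{k_λ}
where k_λ is the size of the *largest* Jordan block for λ (equivalently, the smallest k with (A − λI)^k v = 0 for every generalised eigenvector v of λ).

  λ = -1: largest Jordan block has size 1, contributing (x + 1)
  λ = 4: largest Jordan block has size 2, contributing (x − 4)^2

So m_A(x) = (x - 4)^2*(x + 1) = x^3 - 7*x^2 + 8*x + 16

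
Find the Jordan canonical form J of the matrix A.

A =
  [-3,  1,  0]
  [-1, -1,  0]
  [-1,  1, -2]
J_2(-2) ⊕ J_1(-2)

The characteristic polynomial is
  det(x·I − A) = x^3 + 6*x^2 + 12*x + 8 = (x + 2)^3

Eigenvalues and multiplicities (the geometric multiplicity of λ is n − rank(A − λI), which equals the number of Jordan blocks for λ):
  λ = -2: algebraic multiplicity = 3, geometric multiplicity = 2

Determining the block sizes for each eigenvalue:
  λ = -2: 2 blocks summing to 3 forces exactly one block of size 2 and the rest size 1 → block sizes [2, 1]

Assembling the blocks gives a Jordan form
J =
  [-2,  1,  0]
  [ 0, -2,  0]
  [ 0,  0, -2]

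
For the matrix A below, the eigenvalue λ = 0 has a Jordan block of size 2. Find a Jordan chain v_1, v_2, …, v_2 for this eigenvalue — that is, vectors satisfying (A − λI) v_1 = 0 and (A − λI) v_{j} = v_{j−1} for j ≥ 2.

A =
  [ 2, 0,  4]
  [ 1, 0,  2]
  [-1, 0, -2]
A Jordan chain for λ = 0 of length 2:
v_1 = (2, 1, -1)ᵀ
v_2 = (1, 0, 0)ᵀ

Let N = A − (0)·I. We want v_2 with N^2 v_2 = 0 but N^1 v_2 ≠ 0; then v_{j-1} := N · v_j for j = 2, …, 2.

Pick v_2 = (1, 0, 0)ᵀ.
Then v_1 = N · v_2 = (2, 1, -1)ᵀ.

Sanity check: (A − (0)·I) v_1 = (0, 0, 0)ᵀ = 0. ✓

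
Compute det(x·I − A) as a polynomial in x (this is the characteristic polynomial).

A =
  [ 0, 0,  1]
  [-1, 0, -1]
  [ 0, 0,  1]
x^3 - x^2

Expanding det(x·I − A) (e.g. by cofactor expansion or by noting that A is similar to its Jordan form J, which has the same characteristic polynomial as A) gives
  χ_A(x) = x^3 - x^2
which factors as x^2*(x - 1). The eigenvalues (with algebraic multiplicities) are λ = 0 with multiplicity 2, λ = 1 with multiplicity 1.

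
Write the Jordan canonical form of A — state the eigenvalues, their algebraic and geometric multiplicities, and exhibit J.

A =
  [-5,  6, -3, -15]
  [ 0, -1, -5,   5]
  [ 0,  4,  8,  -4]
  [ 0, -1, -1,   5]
J_1(-5) ⊕ J_2(4) ⊕ J_1(4)

The characteristic polynomial is
  det(x·I − A) = x^4 - 7*x^3 - 12*x^2 + 176*x - 320 = (x - 4)^3*(x + 5)

Eigenvalues and multiplicities (the geometric multiplicity of λ is n − rank(A − λI), which equals the number of Jordan blocks for λ):
  λ = -5: algebraic multiplicity = 1, geometric multiplicity = 1
  λ = 4: algebraic multiplicity = 3, geometric multiplicity = 2

Determining the block sizes for each eigenvalue:
  λ = -5: one block (gm = 1), so the single block has size am = 1 → block sizes [1]
  λ = 4: 2 blocks summing to 3 forces exactly one block of size 2 and the rest size 1 → block sizes [2, 1]

Assembling the blocks gives a Jordan form
J =
  [-5, 0, 0, 0]
  [ 0, 4, 1, 0]
  [ 0, 0, 4, 0]
  [ 0, 0, 0, 4]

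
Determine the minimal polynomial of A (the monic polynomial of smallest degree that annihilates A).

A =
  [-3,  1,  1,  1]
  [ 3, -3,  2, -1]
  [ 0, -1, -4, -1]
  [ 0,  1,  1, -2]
x^3 + 9*x^2 + 27*x + 27

The characteristic polynomial is χ_A(x) = (x + 3)^4, so the eigenvalues are known. The minimal polynomial is
  m_A(x) = Π_λ (x − λ)^{k_λ}
where k_λ is the size of the *largest* Jordan block for λ (equivalently, the smallest k with (A − λI)^k v = 0 for every generalised eigenvector v of λ).

  λ = -3: largest Jordan block has size 3, contributing (x + 3)^3

So m_A(x) = (x + 3)^3 = x^3 + 9*x^2 + 27*x + 27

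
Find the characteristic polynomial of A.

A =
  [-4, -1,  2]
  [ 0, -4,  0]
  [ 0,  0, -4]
x^3 + 12*x^2 + 48*x + 64

Expanding det(x·I − A) (e.g. by cofactor expansion or by noting that A is similar to its Jordan form J, which has the same characteristic polynomial as A) gives
  χ_A(x) = x^3 + 12*x^2 + 48*x + 64
which factors as (x + 4)^3. The eigenvalues (with algebraic multiplicities) are λ = -4 with multiplicity 3.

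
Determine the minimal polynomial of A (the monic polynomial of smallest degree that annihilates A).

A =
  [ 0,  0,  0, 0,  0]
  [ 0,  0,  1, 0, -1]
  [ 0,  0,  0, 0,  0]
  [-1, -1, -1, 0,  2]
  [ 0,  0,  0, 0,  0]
x^3

The characteristic polynomial is χ_A(x) = x^5, so the eigenvalues are known. The minimal polynomial is
  m_A(x) = Π_λ (x − λ)^{k_λ}
where k_λ is the size of the *largest* Jordan block for λ (equivalently, the smallest k with (A − λI)^k v = 0 for every generalised eigenvector v of λ).

  λ = 0: largest Jordan block has size 3, contributing (x − 0)^3

So m_A(x) = x^3 = x^3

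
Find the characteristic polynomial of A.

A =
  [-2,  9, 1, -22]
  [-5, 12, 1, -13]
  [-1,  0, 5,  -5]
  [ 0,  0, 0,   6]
x^4 - 21*x^3 + 162*x^2 - 540*x + 648

Expanding det(x·I − A) (e.g. by cofactor expansion or by noting that A is similar to its Jordan form J, which has the same characteristic polynomial as A) gives
  χ_A(x) = x^4 - 21*x^3 + 162*x^2 - 540*x + 648
which factors as (x - 6)^3*(x - 3). The eigenvalues (with algebraic multiplicities) are λ = 3 with multiplicity 1, λ = 6 with multiplicity 3.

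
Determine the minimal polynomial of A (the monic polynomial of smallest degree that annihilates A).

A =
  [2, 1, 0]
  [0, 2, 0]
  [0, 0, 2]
x^2 - 4*x + 4

The characteristic polynomial is χ_A(x) = (x - 2)^3, so the eigenvalues are known. The minimal polynomial is
  m_A(x) = Π_λ (x − λ)^{k_λ}
where k_λ is the size of the *largest* Jordan block for λ (equivalently, the smallest k with (A − λI)^k v = 0 for every generalised eigenvector v of λ).

  λ = 2: largest Jordan block has size 2, contributing (x − 2)^2

So m_A(x) = (x - 2)^2 = x^2 - 4*x + 4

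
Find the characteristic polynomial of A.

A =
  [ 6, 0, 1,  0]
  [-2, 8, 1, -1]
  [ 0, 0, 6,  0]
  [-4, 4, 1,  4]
x^4 - 24*x^3 + 216*x^2 - 864*x + 1296

Expanding det(x·I − A) (e.g. by cofactor expansion or by noting that A is similar to its Jordan form J, which has the same characteristic polynomial as A) gives
  χ_A(x) = x^4 - 24*x^3 + 216*x^2 - 864*x + 1296
which factors as (x - 6)^4. The eigenvalues (with algebraic multiplicities) are λ = 6 with multiplicity 4.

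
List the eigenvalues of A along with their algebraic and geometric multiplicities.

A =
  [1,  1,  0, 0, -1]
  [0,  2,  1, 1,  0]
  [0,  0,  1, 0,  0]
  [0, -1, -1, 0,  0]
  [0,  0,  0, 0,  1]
λ = 1: alg = 5, geom = 3

Step 1 — factor the characteristic polynomial to read off the algebraic multiplicities:
  χ_A(x) = (x - 1)^5

Step 2 — compute geometric multiplicities via the rank-nullity identity g(λ) = n − rank(A − λI):
  rank(A − (1)·I) = 2, so dim ker(A − (1)·I) = n − 2 = 3

Summary:
  λ = 1: algebraic multiplicity = 5, geometric multiplicity = 3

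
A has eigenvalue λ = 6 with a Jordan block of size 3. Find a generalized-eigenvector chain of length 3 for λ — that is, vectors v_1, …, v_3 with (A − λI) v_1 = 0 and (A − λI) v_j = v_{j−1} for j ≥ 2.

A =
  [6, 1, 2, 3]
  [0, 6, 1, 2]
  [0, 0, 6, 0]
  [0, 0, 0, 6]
A Jordan chain for λ = 6 of length 3:
v_1 = (1, 0, 0, 0)ᵀ
v_2 = (2, 1, 0, 0)ᵀ
v_3 = (0, 0, 1, 0)ᵀ

Let N = A − (6)·I. We want v_3 with N^3 v_3 = 0 but N^2 v_3 ≠ 0; then v_{j-1} := N · v_j for j = 3, …, 2.

Pick v_3 = (0, 0, 1, 0)ᵀ.
Then v_2 = N · v_3 = (2, 1, 0, 0)ᵀ.
Then v_1 = N · v_2 = (1, 0, 0, 0)ᵀ.

Sanity check: (A − (6)·I) v_1 = (0, 0, 0, 0)ᵀ = 0. ✓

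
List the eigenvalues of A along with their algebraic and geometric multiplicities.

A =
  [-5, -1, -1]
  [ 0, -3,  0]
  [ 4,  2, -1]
λ = -3: alg = 3, geom = 2

Step 1 — factor the characteristic polynomial to read off the algebraic multiplicities:
  χ_A(x) = (x + 3)^3

Step 2 — compute geometric multiplicities via the rank-nullity identity g(λ) = n − rank(A − λI):
  rank(A − (-3)·I) = 1, so dim ker(A − (-3)·I) = n − 1 = 2

Summary:
  λ = -3: algebraic multiplicity = 3, geometric multiplicity = 2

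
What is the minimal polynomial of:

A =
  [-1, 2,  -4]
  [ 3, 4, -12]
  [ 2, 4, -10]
x^2 + 5*x + 6

The characteristic polynomial is χ_A(x) = (x + 2)^2*(x + 3), so the eigenvalues are known. The minimal polynomial is
  m_A(x) = Π_λ (x − λ)^{k_λ}
where k_λ is the size of the *largest* Jordan block for λ (equivalently, the smallest k with (A − λI)^k v = 0 for every generalised eigenvector v of λ).

  λ = -3: largest Jordan block has size 1, contributing (x + 3)
  λ = -2: largest Jordan block has size 1, contributing (x + 2)

So m_A(x) = (x + 2)*(x + 3) = x^2 + 5*x + 6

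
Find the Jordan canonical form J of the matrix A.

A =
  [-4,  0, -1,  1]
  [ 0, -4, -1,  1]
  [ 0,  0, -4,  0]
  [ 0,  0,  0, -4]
J_2(-4) ⊕ J_1(-4) ⊕ J_1(-4)

The characteristic polynomial is
  det(x·I − A) = x^4 + 16*x^3 + 96*x^2 + 256*x + 256 = (x + 4)^4

Eigenvalues and multiplicities (the geometric multiplicity of λ is n − rank(A − λI), which equals the number of Jordan blocks for λ):
  λ = -4: algebraic multiplicity = 4, geometric multiplicity = 3

Determining the block sizes for each eigenvalue:
  λ = -4: 3 blocks summing to 4 forces exactly one block of size 2 and the rest size 1 → block sizes [2, 1, 1]

Assembling the blocks gives a Jordan form
J =
  [-4,  1,  0,  0]
  [ 0, -4,  0,  0]
  [ 0,  0, -4,  0]
  [ 0,  0,  0, -4]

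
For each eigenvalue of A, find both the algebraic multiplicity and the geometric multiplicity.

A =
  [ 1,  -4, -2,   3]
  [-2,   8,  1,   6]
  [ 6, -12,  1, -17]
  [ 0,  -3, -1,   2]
λ = 3: alg = 4, geom = 2

Step 1 — factor the characteristic polynomial to read off the algebraic multiplicities:
  χ_A(x) = (x - 3)^4

Step 2 — compute geometric multiplicities via the rank-nullity identity g(λ) = n − rank(A − λI):
  rank(A − (3)·I) = 2, so dim ker(A − (3)·I) = n − 2 = 2

Summary:
  λ = 3: algebraic multiplicity = 4, geometric multiplicity = 2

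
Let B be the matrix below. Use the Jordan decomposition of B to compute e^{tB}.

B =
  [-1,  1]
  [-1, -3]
e^{tB} =
  [t*exp(-2*t) + exp(-2*t), t*exp(-2*t)]
  [-t*exp(-2*t), -t*exp(-2*t) + exp(-2*t)]

Strategy: write B = P · J · P⁻¹ where J is a Jordan canonical form, so e^{tB} = P · e^{tJ} · P⁻¹, and e^{tJ} can be computed block-by-block.

B has Jordan form
J =
  [-2,  1]
  [ 0, -2]
(up to reordering of blocks).

Per-block formulas:
  For a 2×2 Jordan block J_2(-2): exp(t · J_2(-2)) = e^(-2t)·(I + t·N), where N is the 2×2 nilpotent shift.

After assembling e^{tJ} and conjugating by P, we get:

e^{tB} =
  [t*exp(-2*t) + exp(-2*t), t*exp(-2*t)]
  [-t*exp(-2*t), -t*exp(-2*t) + exp(-2*t)]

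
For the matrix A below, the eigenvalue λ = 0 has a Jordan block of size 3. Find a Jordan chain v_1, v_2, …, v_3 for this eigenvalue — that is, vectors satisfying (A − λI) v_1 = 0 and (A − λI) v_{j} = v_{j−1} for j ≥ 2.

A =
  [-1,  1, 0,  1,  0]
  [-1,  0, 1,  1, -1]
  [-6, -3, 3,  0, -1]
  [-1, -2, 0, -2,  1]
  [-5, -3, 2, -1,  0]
A Jordan chain for λ = 0 of length 3:
v_1 = (-1, -1, -4, 0, -3)ᵀ
v_2 = (-1, -1, -6, -1, -5)ᵀ
v_3 = (1, 0, 0, 0, 0)ᵀ

Let N = A − (0)·I. We want v_3 with N^3 v_3 = 0 but N^2 v_3 ≠ 0; then v_{j-1} := N · v_j for j = 3, …, 2.

Pick v_3 = (1, 0, 0, 0, 0)ᵀ.
Then v_2 = N · v_3 = (-1, -1, -6, -1, -5)ᵀ.
Then v_1 = N · v_2 = (-1, -1, -4, 0, -3)ᵀ.

Sanity check: (A − (0)·I) v_1 = (0, 0, 0, 0, 0)ᵀ = 0. ✓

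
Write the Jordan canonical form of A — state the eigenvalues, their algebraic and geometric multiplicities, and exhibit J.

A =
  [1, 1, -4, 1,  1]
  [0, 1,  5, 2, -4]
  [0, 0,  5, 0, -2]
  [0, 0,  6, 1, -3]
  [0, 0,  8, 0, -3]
J_3(1) ⊕ J_2(1)

The characteristic polynomial is
  det(x·I − A) = x^5 - 5*x^4 + 10*x^3 - 10*x^2 + 5*x - 1 = (x - 1)^5

Eigenvalues and multiplicities (the geometric multiplicity of λ is n − rank(A − λI), which equals the number of Jordan blocks for λ):
  λ = 1: algebraic multiplicity = 5, geometric multiplicity = 2

Determining the block sizes for each eigenvalue:
  λ = 1: with am = 5 and gm = 2, the partition is not yet determined (e.g. several partitions of 5 into 2 parts exist). Let N = A − (1)·I. Computing rank(N^1) = 3, rank(N^2) = 1, rank(N^3) = 0; the number of blocks of size ≥ j is rank(N^{j−1}) − rank(N^j), giving [2, 2, 1]. So we have 1 block(s) of size 3, 1 block(s) of size 2 → block sizes [3, 2]

Assembling the blocks gives a Jordan form
J =
  [1, 1, 0, 0, 0]
  [0, 1, 1, 0, 0]
  [0, 0, 1, 0, 0]
  [0, 0, 0, 1, 1]
  [0, 0, 0, 0, 1]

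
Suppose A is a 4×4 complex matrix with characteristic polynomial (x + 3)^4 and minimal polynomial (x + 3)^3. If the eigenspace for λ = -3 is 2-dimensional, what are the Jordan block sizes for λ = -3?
Block sizes for λ = -3: [3, 1]

Step 1 — from the characteristic polynomial, algebraic multiplicity of λ = -3 is 4. From dim ker(A − (-3)·I) = 2, there are exactly 2 Jordan blocks for λ = -3.
Step 2 — from the minimal polynomial, the factor (x + 3)^3 tells us the largest block for λ = -3 has size 3.
Step 3 — with total size 4, 2 blocks, and largest block 3, the block sizes (in nonincreasing order) are [3, 1].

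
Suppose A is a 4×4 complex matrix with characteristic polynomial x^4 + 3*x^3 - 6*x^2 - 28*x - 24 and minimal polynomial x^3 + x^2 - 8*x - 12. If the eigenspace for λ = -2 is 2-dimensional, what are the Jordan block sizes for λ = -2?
Block sizes for λ = -2: [2, 1]

Step 1 — from the characteristic polynomial, algebraic multiplicity of λ = -2 is 3. From dim ker(A − (-2)·I) = 2, there are exactly 2 Jordan blocks for λ = -2.
Step 2 — from the minimal polynomial, the factor (x + 2)^2 tells us the largest block for λ = -2 has size 2.
Step 3 — with total size 3, 2 blocks, and largest block 2, the block sizes (in nonincreasing order) are [2, 1].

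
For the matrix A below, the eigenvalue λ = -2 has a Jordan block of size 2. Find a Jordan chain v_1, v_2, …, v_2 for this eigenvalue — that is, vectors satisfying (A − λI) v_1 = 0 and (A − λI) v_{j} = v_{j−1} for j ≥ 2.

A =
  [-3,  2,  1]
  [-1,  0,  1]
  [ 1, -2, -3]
A Jordan chain for λ = -2 of length 2:
v_1 = (-1, -1, 1)ᵀ
v_2 = (1, 0, 0)ᵀ

Let N = A − (-2)·I. We want v_2 with N^2 v_2 = 0 but N^1 v_2 ≠ 0; then v_{j-1} := N · v_j for j = 2, …, 2.

Pick v_2 = (1, 0, 0)ᵀ.
Then v_1 = N · v_2 = (-1, -1, 1)ᵀ.

Sanity check: (A − (-2)·I) v_1 = (0, 0, 0)ᵀ = 0. ✓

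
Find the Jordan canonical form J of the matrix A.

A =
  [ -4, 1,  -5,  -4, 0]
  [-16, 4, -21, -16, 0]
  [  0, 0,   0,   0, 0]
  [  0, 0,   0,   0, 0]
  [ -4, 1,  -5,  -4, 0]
J_3(0) ⊕ J_1(0) ⊕ J_1(0)

The characteristic polynomial is
  det(x·I − A) = x^5

Eigenvalues and multiplicities (the geometric multiplicity of λ is n − rank(A − λI), which equals the number of Jordan blocks for λ):
  λ = 0: algebraic multiplicity = 5, geometric multiplicity = 3

Determining the block sizes for each eigenvalue:
  λ = 0: with am = 5 and gm = 3, the partition is not yet determined (e.g. several partitions of 5 into 3 parts exist). Let N = A − (0)·I. Computing rank(N^1) = 2, rank(N^2) = 1, rank(N^3) = 0; the number of blocks of size ≥ j is rank(N^{j−1}) − rank(N^j), giving [3, 1, 1]. So we have 1 block(s) of size 3, 2 block(s) of size 1 → block sizes [3, 1, 1]

Assembling the blocks gives a Jordan form
J =
  [0, 1, 0, 0, 0]
  [0, 0, 1, 0, 0]
  [0, 0, 0, 0, 0]
  [0, 0, 0, 0, 0]
  [0, 0, 0, 0, 0]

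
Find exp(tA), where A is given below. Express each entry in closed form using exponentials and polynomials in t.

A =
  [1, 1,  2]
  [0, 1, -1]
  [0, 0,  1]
e^{tA} =
  [exp(t), t*exp(t), -t^2*exp(t)/2 + 2*t*exp(t)]
  [0, exp(t), -t*exp(t)]
  [0, 0, exp(t)]

Strategy: write A = P · J · P⁻¹ where J is a Jordan canonical form, so e^{tA} = P · e^{tJ} · P⁻¹, and e^{tJ} can be computed block-by-block.

A has Jordan form
J =
  [1, 1, 0]
  [0, 1, 1]
  [0, 0, 1]
(up to reordering of blocks).

Per-block formulas:
  For a 3×3 Jordan block J_3(1): exp(t · J_3(1)) = e^(1t)·(I + t·N + (t^2/2)·N^2), where N is the 3×3 nilpotent shift.

After assembling e^{tJ} and conjugating by P, we get:

e^{tA} =
  [exp(t), t*exp(t), -t^2*exp(t)/2 + 2*t*exp(t)]
  [0, exp(t), -t*exp(t)]
  [0, 0, exp(t)]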